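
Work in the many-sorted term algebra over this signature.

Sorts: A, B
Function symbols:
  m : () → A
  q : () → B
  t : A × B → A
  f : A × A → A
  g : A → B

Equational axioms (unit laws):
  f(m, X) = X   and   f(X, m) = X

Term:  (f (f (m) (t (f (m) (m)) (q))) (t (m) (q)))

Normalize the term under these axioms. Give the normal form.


1. (f (f (m) (t (f (m) (m)) (q))) (t (m) (q)))  →  (f (t (f (m) (m)) (q)) (t (m) (q)))
2. (f (t (f (m) (m)) (q)) (t (m) (q)))  →  (f (t (m) (q)) (t (m) (q)))

normal form = (f (t (m) (q)) (t (m) (q)))


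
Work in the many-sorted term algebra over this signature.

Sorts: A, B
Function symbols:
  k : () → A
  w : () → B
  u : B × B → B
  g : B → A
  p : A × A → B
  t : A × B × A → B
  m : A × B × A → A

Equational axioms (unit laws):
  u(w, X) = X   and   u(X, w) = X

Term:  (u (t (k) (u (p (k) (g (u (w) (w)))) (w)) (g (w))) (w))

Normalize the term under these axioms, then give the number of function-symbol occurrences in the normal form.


1. (u (t (k) (u (p (k) (g (u (w) (w)))) (w)) (g (w))) (w))  →  (t (k) (u (p (k) (g (u (w) (w)))) (w)) (g (w)))
2. (t (k) (u (p (k) (g (u (w) (w)))) (w)) (g (w)))  →  (t (k) (p (k) (g (u (w) (w)))) (g (w)))
3. (t (k) (p (k) (g (u (w) (w)))) (g (w)))  →  (t (k) (p (k) (g (w))) (g (w)))
normal form: (t (k) (p (k) (g (w))) (g (w)))

size = 8


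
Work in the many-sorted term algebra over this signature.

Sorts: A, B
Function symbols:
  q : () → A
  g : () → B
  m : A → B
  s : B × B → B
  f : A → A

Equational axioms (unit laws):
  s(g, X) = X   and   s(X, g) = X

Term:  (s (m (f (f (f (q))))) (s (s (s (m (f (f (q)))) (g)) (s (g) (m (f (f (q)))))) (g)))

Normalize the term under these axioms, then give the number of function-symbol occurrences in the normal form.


1. (s (m (f (f (f (q))))) (s (s (s (m (f (f (q)))) (g)) (s (g) (m (f (f (q)))))) (g)))  →  (s (m (f (f (f (q))))) (s (s (m (f (f (q)))) (g)) (s (g) (m (f (f (q)))))))
2. (s (m (f (f (f (q))))) (s (s (m (f (f (q)))) (g)) (s (g) (m (f (f (q)))))))  →  (s (m (f (f (f (q))))) (s (m (f (f (q)))) (s (g) (m (f (f (q)))))))
3. (s (m (f (f (f (q))))) (s (m (f (f (q)))) (s (g) (m (f (f (q)))))))  →  (s (m (f (f (f (q))))) (s (m (f (f (q)))) (m (f (f (q))))))
normal form: (s (m (f (f (f (q))))) (s (m (f (f (q)))) (m (f (f (q))))))

size = 15


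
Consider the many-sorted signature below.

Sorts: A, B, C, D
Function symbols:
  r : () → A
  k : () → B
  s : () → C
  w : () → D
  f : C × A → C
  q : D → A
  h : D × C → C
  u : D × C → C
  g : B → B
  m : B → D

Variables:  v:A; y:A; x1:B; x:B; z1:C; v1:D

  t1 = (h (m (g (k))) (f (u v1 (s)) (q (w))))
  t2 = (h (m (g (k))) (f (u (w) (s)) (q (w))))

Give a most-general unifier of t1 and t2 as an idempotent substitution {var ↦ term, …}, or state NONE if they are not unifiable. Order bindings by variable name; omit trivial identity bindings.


{v1 ↦ (w)}


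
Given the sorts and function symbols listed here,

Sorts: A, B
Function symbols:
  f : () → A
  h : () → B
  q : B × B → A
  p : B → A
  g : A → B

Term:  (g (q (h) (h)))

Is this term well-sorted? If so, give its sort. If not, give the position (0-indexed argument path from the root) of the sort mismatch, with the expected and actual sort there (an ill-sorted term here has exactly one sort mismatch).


    (h) : B
    (h) : B
  (q (h) (h)) : A
(g (q (h) (h))) : B

well-sorted; sort = B


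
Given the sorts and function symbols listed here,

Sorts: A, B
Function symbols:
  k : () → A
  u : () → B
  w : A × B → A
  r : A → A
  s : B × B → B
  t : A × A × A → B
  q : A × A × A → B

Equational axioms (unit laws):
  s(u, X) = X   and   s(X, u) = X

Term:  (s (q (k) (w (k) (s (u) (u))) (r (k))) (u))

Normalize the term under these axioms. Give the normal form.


normal form = (q (k) (w (k) (u)) (r (k)))

1. (s (q (k) (w (k) (s (u) (u))) (r (k))) (u))  →  (q (k) (w (k) (s (u) (u))) (r (k)))
2. (q (k) (w (k) (s (u) (u))) (r (k)))  →  (q (k) (w (k) (u)) (r (k)))


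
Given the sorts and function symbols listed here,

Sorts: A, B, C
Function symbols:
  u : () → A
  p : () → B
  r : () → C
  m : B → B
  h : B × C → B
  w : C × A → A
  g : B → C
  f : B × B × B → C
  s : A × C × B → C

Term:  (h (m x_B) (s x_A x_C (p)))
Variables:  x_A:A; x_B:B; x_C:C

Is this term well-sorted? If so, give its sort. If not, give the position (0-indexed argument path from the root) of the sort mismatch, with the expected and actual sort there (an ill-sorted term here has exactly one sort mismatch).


well-sorted; sort = B

    x_B : B
  (m x_B) : B
    x_A : A
    x_C : C
    (p) : B
  (s x_A x_C (p)) : C
(h (m x_B) (s x_A x_C (p))) : B


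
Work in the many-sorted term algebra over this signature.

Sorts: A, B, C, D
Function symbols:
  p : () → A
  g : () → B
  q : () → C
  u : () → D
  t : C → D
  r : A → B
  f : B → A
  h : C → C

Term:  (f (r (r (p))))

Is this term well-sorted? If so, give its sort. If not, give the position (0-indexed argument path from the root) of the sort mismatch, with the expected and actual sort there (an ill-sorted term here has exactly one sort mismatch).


ill-sorted at position [0, 0]: expected A, got B

      (p) : A
    (r (p)) : B
  (r (r (p))) : ✗ arg 0 at [0, 0] has sort B, expected A


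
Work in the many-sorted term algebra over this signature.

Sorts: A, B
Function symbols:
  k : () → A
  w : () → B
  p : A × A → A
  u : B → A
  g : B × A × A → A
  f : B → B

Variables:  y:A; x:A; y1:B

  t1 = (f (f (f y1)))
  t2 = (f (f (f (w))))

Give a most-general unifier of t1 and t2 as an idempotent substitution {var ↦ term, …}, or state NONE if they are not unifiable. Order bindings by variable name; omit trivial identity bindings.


{y1 ↦ (w)}


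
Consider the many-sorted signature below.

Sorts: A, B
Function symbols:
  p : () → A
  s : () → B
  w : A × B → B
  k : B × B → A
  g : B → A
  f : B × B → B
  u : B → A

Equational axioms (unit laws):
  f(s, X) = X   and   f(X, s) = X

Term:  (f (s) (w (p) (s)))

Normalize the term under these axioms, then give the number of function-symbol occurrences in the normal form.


1. (f (s) (w (p) (s)))  →  (w (p) (s))
normal form: (w (p) (s))

size = 3


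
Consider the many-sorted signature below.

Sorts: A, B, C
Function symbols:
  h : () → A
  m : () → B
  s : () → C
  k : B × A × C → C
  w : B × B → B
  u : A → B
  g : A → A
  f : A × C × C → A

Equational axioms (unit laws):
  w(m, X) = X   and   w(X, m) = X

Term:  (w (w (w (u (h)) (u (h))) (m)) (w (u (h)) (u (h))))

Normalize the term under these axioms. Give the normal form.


normal form = (w (w (u (h)) (u (h))) (w (u (h)) (u (h))))

1. (w (w (w (u (h)) (u (h))) (m)) (w (u (h)) (u (h))))  →  (w (w (u (h)) (u (h))) (w (u (h)) (u (h))))


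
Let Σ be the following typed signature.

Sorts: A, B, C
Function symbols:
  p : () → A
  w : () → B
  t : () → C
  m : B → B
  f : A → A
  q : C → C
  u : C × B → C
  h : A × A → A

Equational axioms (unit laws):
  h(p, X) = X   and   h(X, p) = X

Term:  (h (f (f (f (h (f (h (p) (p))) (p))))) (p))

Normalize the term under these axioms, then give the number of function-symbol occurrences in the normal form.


size = 5

1. (h (f (f (f (h (f (h (p) (p))) (p))))) (p))  →  (f (f (f (h (f (h (p) (p))) (p)))))
2. (f (f (f (h (f (h (p) (p))) (p)))))  →  (f (f (f (f (h (p) (p))))))
3. (f (f (f (f (h (p) (p))))))  →  (f (f (f (f (p)))))
normal form: (f (f (f (f (p)))))


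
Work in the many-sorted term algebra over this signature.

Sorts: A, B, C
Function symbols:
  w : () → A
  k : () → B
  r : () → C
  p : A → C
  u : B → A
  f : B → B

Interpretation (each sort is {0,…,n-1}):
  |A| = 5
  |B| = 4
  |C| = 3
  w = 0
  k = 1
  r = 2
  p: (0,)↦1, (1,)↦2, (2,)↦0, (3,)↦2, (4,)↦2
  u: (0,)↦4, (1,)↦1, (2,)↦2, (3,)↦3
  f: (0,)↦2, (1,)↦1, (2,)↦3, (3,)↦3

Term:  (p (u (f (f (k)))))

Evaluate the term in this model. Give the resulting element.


  k = 1
  (f (k)) = f(1,) = 1
  (f (f (k))) = f(1,) = 1
  (u (f (f (k)))) = u(1,) = 1
  (p (u (f (f (k))))) = p(1,) = 2

value = 2


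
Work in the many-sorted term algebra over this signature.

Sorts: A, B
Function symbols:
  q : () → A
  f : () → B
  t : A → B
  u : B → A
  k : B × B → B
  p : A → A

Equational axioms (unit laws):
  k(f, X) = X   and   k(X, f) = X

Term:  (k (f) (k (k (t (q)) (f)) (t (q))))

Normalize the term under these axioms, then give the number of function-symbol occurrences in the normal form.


1. (k (f) (k (k (t (q)) (f)) (t (q))))  →  (k (k (t (q)) (f)) (t (q)))
2. (k (k (t (q)) (f)) (t (q)))  →  (k (t (q)) (t (q)))
normal form: (k (t (q)) (t (q)))

size = 5


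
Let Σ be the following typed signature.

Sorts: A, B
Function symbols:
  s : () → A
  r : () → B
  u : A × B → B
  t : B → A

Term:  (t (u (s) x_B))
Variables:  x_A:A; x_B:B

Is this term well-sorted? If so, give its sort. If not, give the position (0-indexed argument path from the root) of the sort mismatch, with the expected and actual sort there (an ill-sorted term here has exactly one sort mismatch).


    (s) : A
    x_B : B
  (u (s) x_B) : B
(t (u (s) x_B)) : A

well-sorted; sort = A


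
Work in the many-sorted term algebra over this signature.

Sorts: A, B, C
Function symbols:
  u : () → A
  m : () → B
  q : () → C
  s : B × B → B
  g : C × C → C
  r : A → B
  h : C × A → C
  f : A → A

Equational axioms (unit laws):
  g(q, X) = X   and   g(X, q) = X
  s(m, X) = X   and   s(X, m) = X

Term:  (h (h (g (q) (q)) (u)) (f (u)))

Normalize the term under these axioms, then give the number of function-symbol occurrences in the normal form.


size = 6

1. (h (h (g (q) (q)) (u)) (f (u)))  →  (h (h (q) (u)) (f (u)))
normal form: (h (h (q) (u)) (f (u)))


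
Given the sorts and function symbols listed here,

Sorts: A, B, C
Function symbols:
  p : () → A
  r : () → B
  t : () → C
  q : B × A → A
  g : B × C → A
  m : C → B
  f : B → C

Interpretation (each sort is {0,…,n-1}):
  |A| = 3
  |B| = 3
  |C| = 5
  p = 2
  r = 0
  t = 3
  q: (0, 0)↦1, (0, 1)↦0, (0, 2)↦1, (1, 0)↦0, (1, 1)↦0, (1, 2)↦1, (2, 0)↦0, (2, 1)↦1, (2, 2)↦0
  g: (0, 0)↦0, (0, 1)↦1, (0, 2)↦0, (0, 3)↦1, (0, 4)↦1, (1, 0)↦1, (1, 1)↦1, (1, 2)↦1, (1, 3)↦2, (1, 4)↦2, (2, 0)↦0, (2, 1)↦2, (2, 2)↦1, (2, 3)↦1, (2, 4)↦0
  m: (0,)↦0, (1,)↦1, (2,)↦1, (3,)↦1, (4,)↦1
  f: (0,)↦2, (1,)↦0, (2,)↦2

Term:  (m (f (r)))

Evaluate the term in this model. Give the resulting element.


value = 1

  r = 0
  (f (r)) = f(0,) = 2
  (m (f (r))) = m(2,) = 1


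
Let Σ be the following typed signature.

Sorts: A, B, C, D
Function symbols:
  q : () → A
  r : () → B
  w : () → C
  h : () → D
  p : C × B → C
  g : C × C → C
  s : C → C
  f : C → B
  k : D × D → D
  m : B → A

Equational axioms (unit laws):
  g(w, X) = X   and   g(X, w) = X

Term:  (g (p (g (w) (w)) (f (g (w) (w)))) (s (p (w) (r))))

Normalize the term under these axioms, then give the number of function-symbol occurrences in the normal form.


1. (g (p (g (w) (w)) (f (g (w) (w)))) (s (p (w) (r))))  →  (g (p (w) (f (g (w) (w)))) (s (p (w) (r))))
2. (g (p (w) (f (g (w) (w)))) (s (p (w) (r))))  →  (g (p (w) (f (w))) (s (p (w) (r))))
normal form: (g (p (w) (f (w))) (s (p (w) (r))))

size = 9


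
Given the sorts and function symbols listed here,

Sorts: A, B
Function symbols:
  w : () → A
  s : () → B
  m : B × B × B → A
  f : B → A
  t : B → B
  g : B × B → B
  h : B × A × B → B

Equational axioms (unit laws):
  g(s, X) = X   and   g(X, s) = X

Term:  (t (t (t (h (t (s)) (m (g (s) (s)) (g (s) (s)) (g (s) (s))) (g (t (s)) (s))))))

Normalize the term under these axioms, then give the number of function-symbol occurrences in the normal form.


1. (t (t (t (h (t (s)) (m (g (s) (s)) (g (s) (s)) (g (s) (s))) (g (t (s)) (s))))))  →  (t (t (t (h (t (s)) (m (s) (g (s) (s)) (g (s) (s))) (g (t (s)) (s))))))
2. (t (t (t (h (t (s)) (m (s) (g (s) (s)) (g (s) (s))) (g (t (s)) (s))))))  →  (t (t (t (h (t (s)) (m (s) (s) (g (s) (s))) (g (t (s)) (s))))))
3. (t (t (t (h (t (s)) (m (s) (s) (g (s) (s))) (g (t (s)) (s))))))  →  (t (t (t (h (t (s)) (m (s) (s) (s)) (g (t (s)) (s))))))
4. (t (t (t (h (t (s)) (m (s) (s) (s)) (g (t (s)) (s))))))  →  (t (t (t (h (t (s)) (m (s) (s) (s)) (t (s))))))
normal form: (t (t (t (h (t (s)) (m (s) (s) (s)) (t (s))))))

size = 12


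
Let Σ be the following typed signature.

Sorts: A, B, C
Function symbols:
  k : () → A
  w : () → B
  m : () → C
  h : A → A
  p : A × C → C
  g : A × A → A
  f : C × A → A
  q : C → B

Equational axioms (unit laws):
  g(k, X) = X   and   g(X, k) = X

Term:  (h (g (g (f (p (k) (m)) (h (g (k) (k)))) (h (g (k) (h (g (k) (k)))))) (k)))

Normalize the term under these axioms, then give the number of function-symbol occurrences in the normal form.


1. (h (g (g (f (p (k) (m)) (h (g (k) (k)))) (h (g (k) (h (g (k) (k)))))) (k)))  →  (h (g (f (p (k) (m)) (h (g (k) (k)))) (h (g (k) (h (g (k) (k)))))))
2. (h (g (f (p (k) (m)) (h (g (k) (k)))) (h (g (k) (h (g (k) (k)))))))  →  (h (g (f (p (k) (m)) (h (k))) (h (g (k) (h (g (k) (k)))))))
3. (h (g (f (p (k) (m)) (h (k))) (h (g (k) (h (g (k) (k)))))))  →  (h (g (f (p (k) (m)) (h (k))) (h (h (g (k) (k))))))
4. (h (g (f (p (k) (m)) (h (k))) (h (h (g (k) (k))))))  →  (h (g (f (p (k) (m)) (h (k))) (h (h (k)))))
normal form: (h (g (f (p (k) (m)) (h (k))) (h (h (k)))))

size = 11


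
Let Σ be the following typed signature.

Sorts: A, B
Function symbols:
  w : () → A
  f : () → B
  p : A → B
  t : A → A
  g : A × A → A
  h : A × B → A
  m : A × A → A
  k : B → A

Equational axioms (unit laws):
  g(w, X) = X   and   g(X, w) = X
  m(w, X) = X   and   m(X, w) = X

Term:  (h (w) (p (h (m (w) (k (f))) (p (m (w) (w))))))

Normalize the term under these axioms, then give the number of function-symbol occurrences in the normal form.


1. (h (w) (p (h (m (w) (k (f))) (p (m (w) (w))))))  →  (h (w) (p (h (k (f)) (p (m (w) (w))))))
2. (h (w) (p (h (k (f)) (p (m (w) (w))))))  →  (h (w) (p (h (k (f)) (p (w)))))
normal form: (h (w) (p (h (k (f)) (p (w)))))

size = 8


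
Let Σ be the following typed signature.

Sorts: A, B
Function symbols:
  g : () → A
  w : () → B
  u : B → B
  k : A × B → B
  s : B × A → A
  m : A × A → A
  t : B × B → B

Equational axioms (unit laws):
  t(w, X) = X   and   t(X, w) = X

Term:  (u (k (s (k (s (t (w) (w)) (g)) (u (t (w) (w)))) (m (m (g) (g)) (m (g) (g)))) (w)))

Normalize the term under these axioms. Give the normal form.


1. (u (k (s (k (s (t (w) (w)) (g)) (u (t (w) (w)))) (m (m (g) (g)) (m (g) (g)))) (w)))  →  (u (k (s (k (s (w) (g)) (u (t (w) (w)))) (m (m (g) (g)) (m (g) (g)))) (w)))
2. (u (k (s (k (s (w) (g)) (u (t (w) (w)))) (m (m (g) (g)) (m (g) (g)))) (w)))  →  (u (k (s (k (s (w) (g)) (u (w))) (m (m (g) (g)) (m (g) (g)))) (w)))

normal form = (u (k (s (k (s (w) (g)) (u (w))) (m (m (g) (g)) (m (g) (g)))) (w)))


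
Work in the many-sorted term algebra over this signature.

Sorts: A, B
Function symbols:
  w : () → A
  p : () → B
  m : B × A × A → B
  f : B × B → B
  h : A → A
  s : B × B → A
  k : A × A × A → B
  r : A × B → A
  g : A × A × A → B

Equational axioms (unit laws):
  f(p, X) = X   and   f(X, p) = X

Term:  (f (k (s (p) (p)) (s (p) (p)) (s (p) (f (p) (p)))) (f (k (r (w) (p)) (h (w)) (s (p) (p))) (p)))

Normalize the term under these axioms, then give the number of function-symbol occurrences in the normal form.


1. (f (k (s (p) (p)) (s (p) (p)) (s (p) (f (p) (p)))) (f (k (r (w) (p)) (h (w)) (s (p) (p))) (p)))  →  (f (k (s (p) (p)) (s (p) (p)) (s (p) (p))) (f (k (r (w) (p)) (h (w)) (s (p) (p))) (p)))
2. (f (k (s (p) (p)) (s (p) (p)) (s (p) (p))) (f (k (r (w) (p)) (h (w)) (s (p) (p))) (p)))  →  (f (k (s (p) (p)) (s (p) (p)) (s (p) (p))) (k (r (w) (p)) (h (w)) (s (p) (p))))
normal form: (f (k (s (p) (p)) (s (p) (p)) (s (p) (p))) (k (r (w) (p)) (h (w)) (s (p) (p))))

size = 20


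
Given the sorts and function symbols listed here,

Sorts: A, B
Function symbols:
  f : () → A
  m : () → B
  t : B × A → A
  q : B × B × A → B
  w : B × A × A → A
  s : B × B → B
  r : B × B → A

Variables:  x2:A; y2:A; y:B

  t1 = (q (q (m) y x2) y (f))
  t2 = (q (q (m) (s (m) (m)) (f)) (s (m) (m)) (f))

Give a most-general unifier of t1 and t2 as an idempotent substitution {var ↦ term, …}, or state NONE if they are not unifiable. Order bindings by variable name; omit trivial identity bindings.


{x2 ↦ (f), y ↦ (s (m) (m))}


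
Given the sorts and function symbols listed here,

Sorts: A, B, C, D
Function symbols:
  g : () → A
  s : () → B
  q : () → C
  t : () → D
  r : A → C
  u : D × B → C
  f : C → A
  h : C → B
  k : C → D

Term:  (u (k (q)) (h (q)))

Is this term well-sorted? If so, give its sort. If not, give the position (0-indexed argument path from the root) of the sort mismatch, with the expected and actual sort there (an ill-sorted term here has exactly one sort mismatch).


    (q) : C
  (k (q)) : D
    (q) : C
  (h (q)) : B
(u (k (q)) (h (q))) : C

well-sorted; sort = C


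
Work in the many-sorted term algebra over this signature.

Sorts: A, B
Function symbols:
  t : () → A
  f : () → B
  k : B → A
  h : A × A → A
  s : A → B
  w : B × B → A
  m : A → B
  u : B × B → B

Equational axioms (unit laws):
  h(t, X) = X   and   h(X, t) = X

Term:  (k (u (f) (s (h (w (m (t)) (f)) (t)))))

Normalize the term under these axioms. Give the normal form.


1. (k (u (f) (s (h (w (m (t)) (f)) (t)))))  →  (k (u (f) (s (w (m (t)) (f)))))

normal form = (k (u (f) (s (w (m (t)) (f)))))


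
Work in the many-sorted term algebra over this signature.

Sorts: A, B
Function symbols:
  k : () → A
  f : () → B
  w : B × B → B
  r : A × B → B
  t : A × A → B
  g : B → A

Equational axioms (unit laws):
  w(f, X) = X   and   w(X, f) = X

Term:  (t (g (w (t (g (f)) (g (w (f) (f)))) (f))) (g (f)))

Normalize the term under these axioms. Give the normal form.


1. (t (g (w (t (g (f)) (g (w (f) (f)))) (f))) (g (f)))  →  (t (g (t (g (f)) (g (w (f) (f))))) (g (f)))
2. (t (g (t (g (f)) (g (w (f) (f))))) (g (f)))  →  (t (g (t (g (f)) (g (f)))) (g (f)))

normal form = (t (g (t (g (f)) (g (f)))) (g (f)))


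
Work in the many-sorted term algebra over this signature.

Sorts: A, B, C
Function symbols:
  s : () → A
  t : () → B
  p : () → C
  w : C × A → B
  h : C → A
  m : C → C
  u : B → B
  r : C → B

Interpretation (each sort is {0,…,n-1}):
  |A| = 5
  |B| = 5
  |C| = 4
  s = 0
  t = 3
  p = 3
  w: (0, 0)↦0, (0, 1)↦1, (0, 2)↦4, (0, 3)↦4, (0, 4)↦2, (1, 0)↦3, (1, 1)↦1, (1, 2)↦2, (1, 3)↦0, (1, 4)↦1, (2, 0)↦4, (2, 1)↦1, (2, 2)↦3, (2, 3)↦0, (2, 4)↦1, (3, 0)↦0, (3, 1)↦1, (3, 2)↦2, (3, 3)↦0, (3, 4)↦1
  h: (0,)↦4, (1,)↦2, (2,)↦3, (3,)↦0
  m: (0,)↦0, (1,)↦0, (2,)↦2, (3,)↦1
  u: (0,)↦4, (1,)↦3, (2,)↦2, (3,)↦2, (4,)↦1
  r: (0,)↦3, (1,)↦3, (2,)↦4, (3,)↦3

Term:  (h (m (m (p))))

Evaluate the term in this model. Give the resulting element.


  p = 3
  (m (p)) = m(3,) = 1
  (m (m (p))) = m(1,) = 0
  (h (m (m (p)))) = h(0,) = 4

value = 4


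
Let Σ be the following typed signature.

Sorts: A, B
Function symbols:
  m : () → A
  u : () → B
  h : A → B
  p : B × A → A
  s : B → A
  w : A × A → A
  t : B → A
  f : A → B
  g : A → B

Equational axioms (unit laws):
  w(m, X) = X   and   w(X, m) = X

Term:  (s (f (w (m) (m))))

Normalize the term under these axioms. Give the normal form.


1. (s (f (w (m) (m))))  →  (s (f (m)))

normal form = (s (f (m)))


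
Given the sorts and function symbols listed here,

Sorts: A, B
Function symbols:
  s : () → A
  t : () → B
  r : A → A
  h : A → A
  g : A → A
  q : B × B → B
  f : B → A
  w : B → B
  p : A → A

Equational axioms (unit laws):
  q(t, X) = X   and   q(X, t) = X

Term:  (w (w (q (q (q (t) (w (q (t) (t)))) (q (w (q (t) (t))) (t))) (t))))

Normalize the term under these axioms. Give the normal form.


normal form = (w (w (q (w (t)) (w (t)))))

1. (w (w (q (q (q (t) (w (q (t) (t)))) (q (w (q (t) (t))) (t))) (t))))  →  (w (w (q (q (t) (w (q (t) (t)))) (q (w (q (t) (t))) (t)))))
2. (w (w (q (q (t) (w (q (t) (t)))) (q (w (q (t) (t))) (t)))))  →  (w (w (q (w (q (t) (t))) (q (w (q (t) (t))) (t)))))
3. (w (w (q (w (q (t) (t))) (q (w (q (t) (t))) (t)))))  →  (w (w (q (w (t)) (q (w (q (t) (t))) (t)))))
4. (w (w (q (w (t)) (q (w (q (t) (t))) (t)))))  →  (w (w (q (w (t)) (w (q (t) (t))))))
5. (w (w (q (w (t)) (w (q (t) (t))))))  →  (w (w (q (w (t)) (w (t)))))


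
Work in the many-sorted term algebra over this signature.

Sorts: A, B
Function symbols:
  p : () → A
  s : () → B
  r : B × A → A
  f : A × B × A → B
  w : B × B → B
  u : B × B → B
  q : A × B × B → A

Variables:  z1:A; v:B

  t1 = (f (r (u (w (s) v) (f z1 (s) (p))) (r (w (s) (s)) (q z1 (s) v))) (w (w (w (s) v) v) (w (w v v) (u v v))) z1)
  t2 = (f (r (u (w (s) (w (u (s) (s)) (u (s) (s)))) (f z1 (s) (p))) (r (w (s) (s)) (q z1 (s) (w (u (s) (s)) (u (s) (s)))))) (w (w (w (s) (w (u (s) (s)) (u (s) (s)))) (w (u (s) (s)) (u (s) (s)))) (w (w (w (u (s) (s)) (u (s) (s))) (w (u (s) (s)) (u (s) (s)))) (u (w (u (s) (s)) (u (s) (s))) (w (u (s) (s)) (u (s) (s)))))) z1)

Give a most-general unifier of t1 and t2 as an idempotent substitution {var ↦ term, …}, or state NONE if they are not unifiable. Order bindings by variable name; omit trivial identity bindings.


{v ↦ (w (u (s) (s)) (u (s) (s)))}


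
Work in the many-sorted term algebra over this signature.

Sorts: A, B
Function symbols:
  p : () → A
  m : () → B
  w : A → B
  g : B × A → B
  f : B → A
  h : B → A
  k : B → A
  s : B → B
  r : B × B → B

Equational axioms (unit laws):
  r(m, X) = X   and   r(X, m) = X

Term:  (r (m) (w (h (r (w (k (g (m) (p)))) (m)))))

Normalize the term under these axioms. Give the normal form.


1. (r (m) (w (h (r (w (k (g (m) (p)))) (m)))))  →  (w (h (r (w (k (g (m) (p)))) (m))))
2. (w (h (r (w (k (g (m) (p)))) (m))))  →  (w (h (w (k (g (m) (p))))))

normal form = (w (h (w (k (g (m) (p))))))


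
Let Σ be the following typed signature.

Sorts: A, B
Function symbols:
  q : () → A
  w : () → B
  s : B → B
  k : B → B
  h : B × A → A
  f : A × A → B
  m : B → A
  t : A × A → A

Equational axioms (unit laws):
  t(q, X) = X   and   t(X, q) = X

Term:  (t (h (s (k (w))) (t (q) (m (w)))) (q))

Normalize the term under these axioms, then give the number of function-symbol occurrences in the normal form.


size = 6

1. (t (h (s (k (w))) (t (q) (m (w)))) (q))  →  (h (s (k (w))) (t (q) (m (w))))
2. (h (s (k (w))) (t (q) (m (w))))  →  (h (s (k (w))) (m (w)))
normal form: (h (s (k (w))) (m (w)))


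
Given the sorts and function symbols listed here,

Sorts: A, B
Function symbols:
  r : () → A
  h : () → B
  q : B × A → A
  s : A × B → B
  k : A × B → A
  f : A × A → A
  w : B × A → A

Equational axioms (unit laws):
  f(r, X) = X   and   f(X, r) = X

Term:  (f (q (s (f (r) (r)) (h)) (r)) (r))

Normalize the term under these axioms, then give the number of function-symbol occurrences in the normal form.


1. (f (q (s (f (r) (r)) (h)) (r)) (r))  →  (q (s (f (r) (r)) (h)) (r))
2. (q (s (f (r) (r)) (h)) (r))  →  (q (s (r) (h)) (r))
normal form: (q (s (r) (h)) (r))

size = 5


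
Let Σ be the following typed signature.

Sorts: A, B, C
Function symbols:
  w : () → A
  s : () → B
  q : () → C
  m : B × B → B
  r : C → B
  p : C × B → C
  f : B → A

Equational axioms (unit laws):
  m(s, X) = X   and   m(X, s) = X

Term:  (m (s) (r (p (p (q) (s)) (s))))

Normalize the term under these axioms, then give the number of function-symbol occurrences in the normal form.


size = 6

1. (m (s) (r (p (p (q) (s)) (s))))  →  (r (p (p (q) (s)) (s)))
normal form: (r (p (p (q) (s)) (s)))


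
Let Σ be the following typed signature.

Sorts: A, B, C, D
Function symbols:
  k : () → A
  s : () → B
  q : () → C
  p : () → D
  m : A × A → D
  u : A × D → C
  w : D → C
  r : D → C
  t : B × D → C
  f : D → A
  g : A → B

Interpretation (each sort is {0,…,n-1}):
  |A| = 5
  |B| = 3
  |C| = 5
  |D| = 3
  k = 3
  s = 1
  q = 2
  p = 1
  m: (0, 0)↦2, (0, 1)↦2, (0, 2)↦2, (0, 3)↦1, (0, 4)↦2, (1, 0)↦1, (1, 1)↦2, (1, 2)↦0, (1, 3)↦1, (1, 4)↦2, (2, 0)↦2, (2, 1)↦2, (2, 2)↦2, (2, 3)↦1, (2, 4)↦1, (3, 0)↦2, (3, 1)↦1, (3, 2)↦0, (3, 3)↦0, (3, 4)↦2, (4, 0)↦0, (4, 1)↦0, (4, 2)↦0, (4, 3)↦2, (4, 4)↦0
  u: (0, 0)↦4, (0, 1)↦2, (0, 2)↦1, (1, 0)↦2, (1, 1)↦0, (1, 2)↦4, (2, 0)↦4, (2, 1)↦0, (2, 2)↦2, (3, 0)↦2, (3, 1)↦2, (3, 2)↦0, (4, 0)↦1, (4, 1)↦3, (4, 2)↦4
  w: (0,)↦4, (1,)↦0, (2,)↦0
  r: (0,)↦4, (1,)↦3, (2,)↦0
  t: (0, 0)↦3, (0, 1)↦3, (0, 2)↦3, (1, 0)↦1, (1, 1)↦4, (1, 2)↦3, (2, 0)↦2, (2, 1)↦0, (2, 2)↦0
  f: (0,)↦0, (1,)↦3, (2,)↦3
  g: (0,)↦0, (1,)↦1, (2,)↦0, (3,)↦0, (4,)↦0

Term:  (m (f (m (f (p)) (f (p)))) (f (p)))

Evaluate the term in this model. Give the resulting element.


value = 1

  p = 1
  (f (p)) = f(1,) = 3
  p = 1
  (f (p)) = f(1,) = 3
  (m (f (p)) (f (p))) = m(3, 3) = 0
  (f (m (f (p)) (f (p)))) = f(0,) = 0
  p = 1
  (f (p)) = f(1,) = 3
  (m (f (m (f (p)) (f (p)))) (f (p))) = m(0, 3) = 1


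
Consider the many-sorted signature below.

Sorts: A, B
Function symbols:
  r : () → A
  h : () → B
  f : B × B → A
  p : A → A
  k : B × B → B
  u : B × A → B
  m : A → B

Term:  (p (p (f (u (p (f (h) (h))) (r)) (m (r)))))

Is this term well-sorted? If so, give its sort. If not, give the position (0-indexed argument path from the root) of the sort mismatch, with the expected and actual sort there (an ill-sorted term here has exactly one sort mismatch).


            (h) : B
            (h) : B
          (f (h) (h)) : A
        (p (f (h) (h))) : A
        (r) : A
      (u (p (f (h) (h))) (r)) : ✗ arg 0 at [0, 0, 0, 0] has sort A, expected B
        (r) : A
      (m (r)) : B

ill-sorted at position [0, 0, 0, 0]: expected B, got A


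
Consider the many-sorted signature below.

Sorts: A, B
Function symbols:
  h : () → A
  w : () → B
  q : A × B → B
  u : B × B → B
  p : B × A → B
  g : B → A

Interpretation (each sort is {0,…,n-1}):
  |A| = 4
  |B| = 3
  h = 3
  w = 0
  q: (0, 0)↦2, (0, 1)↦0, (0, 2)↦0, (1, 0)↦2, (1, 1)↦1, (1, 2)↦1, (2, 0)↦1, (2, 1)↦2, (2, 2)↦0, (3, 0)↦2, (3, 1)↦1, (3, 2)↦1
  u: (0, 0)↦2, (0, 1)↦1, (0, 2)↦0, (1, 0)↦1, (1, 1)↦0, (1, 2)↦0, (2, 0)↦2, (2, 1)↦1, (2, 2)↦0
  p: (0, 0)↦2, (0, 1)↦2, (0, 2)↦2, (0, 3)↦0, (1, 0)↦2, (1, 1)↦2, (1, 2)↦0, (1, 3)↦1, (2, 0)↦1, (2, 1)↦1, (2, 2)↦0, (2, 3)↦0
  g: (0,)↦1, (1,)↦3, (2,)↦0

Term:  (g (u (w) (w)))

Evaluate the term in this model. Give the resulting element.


value = 0

  w = 0
  w = 0
  (u (w) (w)) = u(0, 0) = 2
  (g (u (w) (w))) = g(2,) = 0


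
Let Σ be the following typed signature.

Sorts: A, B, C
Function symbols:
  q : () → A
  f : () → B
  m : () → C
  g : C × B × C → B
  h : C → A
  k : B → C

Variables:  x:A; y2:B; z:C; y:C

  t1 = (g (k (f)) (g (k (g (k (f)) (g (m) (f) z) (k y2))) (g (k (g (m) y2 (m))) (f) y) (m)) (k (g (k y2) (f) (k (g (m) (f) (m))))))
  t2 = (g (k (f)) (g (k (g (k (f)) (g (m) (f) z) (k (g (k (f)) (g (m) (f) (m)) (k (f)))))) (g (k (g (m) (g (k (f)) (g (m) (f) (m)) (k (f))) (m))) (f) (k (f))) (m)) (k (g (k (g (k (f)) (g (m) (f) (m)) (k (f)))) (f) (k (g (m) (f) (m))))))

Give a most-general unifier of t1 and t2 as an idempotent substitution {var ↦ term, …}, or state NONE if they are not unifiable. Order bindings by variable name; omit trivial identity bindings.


{y ↦ (k (f)), y2 ↦ (g (k (f)) (g (m) (f) (m)) (k (f)))}


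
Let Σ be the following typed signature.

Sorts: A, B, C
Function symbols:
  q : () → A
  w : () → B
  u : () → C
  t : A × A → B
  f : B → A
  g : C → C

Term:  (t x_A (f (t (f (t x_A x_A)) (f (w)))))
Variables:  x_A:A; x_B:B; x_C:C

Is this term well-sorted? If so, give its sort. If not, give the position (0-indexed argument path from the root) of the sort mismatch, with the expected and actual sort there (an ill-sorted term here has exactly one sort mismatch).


well-sorted; sort = B

  x_A : A
          x_A : A
          x_A : A
        (t x_A x_A) : B
      (f (t x_A x_A)) : A
        (w) : B
      (f (w)) : A
    (t (f (t x_A x_A)) (f (w))) : B
  (f (t (f (t x_A x_A)) (f (w)))) : A
(t x_A (f (t (f (t x_A x_A)) (f (w))))) : B


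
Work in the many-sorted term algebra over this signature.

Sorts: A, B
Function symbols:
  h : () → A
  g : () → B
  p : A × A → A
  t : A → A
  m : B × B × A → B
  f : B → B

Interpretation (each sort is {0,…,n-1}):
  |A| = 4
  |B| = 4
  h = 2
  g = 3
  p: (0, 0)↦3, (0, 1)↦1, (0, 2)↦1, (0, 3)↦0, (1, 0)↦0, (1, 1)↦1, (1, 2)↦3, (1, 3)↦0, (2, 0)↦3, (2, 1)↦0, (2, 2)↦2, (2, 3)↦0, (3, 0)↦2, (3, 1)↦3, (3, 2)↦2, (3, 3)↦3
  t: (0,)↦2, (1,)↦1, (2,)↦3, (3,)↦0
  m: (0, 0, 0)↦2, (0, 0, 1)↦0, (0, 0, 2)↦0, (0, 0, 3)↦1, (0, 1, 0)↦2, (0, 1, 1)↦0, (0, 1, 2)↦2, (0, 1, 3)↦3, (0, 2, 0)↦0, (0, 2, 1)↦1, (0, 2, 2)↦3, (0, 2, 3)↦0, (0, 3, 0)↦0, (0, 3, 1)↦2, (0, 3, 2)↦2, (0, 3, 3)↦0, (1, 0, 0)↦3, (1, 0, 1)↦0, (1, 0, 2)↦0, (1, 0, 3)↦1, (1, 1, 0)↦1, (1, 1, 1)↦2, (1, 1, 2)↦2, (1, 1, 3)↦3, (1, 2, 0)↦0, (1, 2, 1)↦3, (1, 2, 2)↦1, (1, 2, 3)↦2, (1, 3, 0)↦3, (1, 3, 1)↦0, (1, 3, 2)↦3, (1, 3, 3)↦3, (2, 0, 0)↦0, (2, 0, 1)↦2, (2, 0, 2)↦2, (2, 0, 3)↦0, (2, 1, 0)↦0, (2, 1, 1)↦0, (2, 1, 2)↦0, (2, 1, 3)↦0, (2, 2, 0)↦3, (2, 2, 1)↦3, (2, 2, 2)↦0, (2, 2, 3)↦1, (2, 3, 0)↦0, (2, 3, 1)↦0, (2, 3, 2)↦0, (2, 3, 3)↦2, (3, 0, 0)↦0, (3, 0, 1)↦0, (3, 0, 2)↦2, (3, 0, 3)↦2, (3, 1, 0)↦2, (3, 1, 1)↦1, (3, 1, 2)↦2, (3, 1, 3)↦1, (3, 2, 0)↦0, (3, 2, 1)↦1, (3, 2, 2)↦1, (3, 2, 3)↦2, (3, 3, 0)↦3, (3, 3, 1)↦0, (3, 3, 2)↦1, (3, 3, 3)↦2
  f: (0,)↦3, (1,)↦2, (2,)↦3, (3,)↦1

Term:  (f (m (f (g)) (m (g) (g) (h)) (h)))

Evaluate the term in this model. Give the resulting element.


value = 3

  g = 3
  (f (g)) = f(3,) = 1
  g = 3
  g = 3
  h = 2
  (m (g) (g) (h)) = m(3, 3, 2) = 1
  h = 2
  (m (f (g)) (m (g) (g) (h)) (h)) = m(1, 1, 2) = 2
  (f (m (f (g)) (m (g) (g) (h)) (h))) = f(2,) = 3


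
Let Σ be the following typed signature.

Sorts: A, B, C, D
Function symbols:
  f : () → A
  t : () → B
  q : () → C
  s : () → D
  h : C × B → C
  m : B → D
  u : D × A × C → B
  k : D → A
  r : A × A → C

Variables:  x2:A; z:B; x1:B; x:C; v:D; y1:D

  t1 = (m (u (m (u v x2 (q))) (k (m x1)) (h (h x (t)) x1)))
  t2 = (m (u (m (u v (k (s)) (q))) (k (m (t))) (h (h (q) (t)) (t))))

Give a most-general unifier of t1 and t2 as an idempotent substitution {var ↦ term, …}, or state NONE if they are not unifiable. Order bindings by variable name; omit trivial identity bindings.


{x ↦ (q), x1 ↦ (t), x2 ↦ (k (s))}


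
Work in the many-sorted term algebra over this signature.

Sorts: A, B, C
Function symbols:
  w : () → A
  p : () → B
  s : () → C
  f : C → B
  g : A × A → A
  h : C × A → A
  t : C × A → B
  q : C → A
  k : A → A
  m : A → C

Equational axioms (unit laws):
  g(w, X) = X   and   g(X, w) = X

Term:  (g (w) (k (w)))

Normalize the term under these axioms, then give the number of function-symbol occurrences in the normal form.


size = 2

1. (g (w) (k (w)))  →  (k (w))
normal form: (k (w))


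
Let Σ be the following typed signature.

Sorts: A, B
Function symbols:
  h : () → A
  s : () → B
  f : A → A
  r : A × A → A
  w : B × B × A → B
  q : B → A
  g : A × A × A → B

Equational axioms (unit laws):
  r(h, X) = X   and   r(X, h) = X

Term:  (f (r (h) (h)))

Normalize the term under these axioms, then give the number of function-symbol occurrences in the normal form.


1. (f (r (h) (h)))  →  (f (h))
normal form: (f (h))

size = 2


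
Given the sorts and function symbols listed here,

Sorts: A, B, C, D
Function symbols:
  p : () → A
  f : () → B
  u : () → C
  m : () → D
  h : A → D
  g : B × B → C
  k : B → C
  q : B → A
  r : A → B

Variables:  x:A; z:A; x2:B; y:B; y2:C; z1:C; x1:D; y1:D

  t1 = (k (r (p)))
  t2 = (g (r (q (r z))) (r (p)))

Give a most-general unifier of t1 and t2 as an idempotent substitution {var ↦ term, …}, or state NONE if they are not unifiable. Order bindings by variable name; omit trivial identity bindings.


head clash or occurs-check failure — not unifiable

NONE (not unifiable)


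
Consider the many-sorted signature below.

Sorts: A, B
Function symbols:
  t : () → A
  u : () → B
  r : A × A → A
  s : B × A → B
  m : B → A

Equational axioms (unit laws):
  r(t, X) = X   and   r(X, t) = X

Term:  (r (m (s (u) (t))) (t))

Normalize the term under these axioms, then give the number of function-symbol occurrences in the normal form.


size = 4

1. (r (m (s (u) (t))) (t))  →  (m (s (u) (t)))
normal form: (m (s (u) (t)))


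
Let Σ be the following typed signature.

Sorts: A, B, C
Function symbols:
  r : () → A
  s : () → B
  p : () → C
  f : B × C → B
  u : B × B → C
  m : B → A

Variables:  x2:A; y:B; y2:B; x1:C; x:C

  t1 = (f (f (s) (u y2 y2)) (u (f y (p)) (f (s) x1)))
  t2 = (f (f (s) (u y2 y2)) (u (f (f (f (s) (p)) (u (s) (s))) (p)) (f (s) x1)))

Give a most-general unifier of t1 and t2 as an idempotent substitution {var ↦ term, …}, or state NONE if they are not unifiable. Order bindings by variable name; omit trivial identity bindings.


{y ↦ (f (f (s) (p)) (u (s) (s)))}


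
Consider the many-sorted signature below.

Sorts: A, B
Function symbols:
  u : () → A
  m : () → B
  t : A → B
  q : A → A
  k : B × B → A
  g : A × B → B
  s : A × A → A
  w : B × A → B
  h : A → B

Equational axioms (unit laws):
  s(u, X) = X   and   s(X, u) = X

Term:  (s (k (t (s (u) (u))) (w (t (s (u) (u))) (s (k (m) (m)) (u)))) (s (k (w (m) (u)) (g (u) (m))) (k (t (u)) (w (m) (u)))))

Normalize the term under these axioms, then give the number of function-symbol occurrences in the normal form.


size = 24

1. (s (k (t (s (u) (u))) (w (t (s (u) (u))) (s (k (m) (m)) (u)))) (s (k (w (m) (u)) (g (u) (m))) (k (t (u)) (w (m) (u)))))  →  (s (k (t (u)) (w (t (s (u) (u))) (s (k (m) (m)) (u)))) (s (k (w (m) (u)) (g (u) (m))) (k (t (u)) (w (m) (u)))))
2. (s (k (t (u)) (w (t (s (u) (u))) (s (k (m) (m)) (u)))) (s (k (w (m) (u)) (g (u) (m))) (k (t (u)) (w (m) (u)))))  →  (s (k (t (u)) (w (t (u)) (s (k (m) (m)) (u)))) (s (k (w (m) (u)) (g (u) (m))) (k (t (u)) (w (m) (u)))))
3. (s (k (t (u)) (w (t (u)) (s (k (m) (m)) (u)))) (s (k (w (m) (u)) (g (u) (m))) (k (t (u)) (w (m) (u)))))  →  (s (k (t (u)) (w (t (u)) (k (m) (m)))) (s (k (w (m) (u)) (g (u) (m))) (k (t (u)) (w (m) (u)))))
normal form: (s (k (t (u)) (w (t (u)) (k (m) (m)))) (s (k (w (m) (u)) (g (u) (m))) (k (t (u)) (w (m) (u)))))


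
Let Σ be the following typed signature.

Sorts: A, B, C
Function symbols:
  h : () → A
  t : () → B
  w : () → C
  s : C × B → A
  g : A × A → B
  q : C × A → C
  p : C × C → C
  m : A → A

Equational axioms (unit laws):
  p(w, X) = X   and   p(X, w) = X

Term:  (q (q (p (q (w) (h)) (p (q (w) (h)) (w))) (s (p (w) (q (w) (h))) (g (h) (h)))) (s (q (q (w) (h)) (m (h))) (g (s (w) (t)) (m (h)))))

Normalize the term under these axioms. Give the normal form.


normal form = (q (q (p (q (w) (h)) (q (w) (h))) (s (q (w) (h)) (g (h) (h)))) (s (q (q (w) (h)) (m (h))) (g (s (w) (t)) (m (h)))))

1. (q (q (p (q (w) (h)) (p (q (w) (h)) (w))) (s (p (w) (q (w) (h))) (g (h) (h)))) (s (q (q (w) (h)) (m (h))) (g (s (w) (t)) (m (h)))))  →  (q (q (p (q (w) (h)) (q (w) (h))) (s (p (w) (q (w) (h))) (g (h) (h)))) (s (q (q (w) (h)) (m (h))) (g (s (w) (t)) (m (h)))))
2. (q (q (p (q (w) (h)) (q (w) (h))) (s (p (w) (q (w) (h))) (g (h) (h)))) (s (q (q (w) (h)) (m (h))) (g (s (w) (t)) (m (h)))))  →  (q (q (p (q (w) (h)) (q (w) (h))) (s (q (w) (h)) (g (h) (h)))) (s (q (q (w) (h)) (m (h))) (g (s (w) (t)) (m (h)))))


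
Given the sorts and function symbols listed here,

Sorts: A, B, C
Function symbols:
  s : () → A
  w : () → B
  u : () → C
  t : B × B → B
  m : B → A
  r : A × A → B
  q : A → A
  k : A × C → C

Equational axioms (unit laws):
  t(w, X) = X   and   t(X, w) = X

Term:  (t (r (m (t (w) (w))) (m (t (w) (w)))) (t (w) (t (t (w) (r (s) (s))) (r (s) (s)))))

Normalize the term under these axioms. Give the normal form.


1. (t (r (m (t (w) (w))) (m (t (w) (w)))) (t (w) (t (t (w) (r (s) (s))) (r (s) (s)))))  →  (t (r (m (w)) (m (t (w) (w)))) (t (w) (t (t (w) (r (s) (s))) (r (s) (s)))))
2. (t (r (m (w)) (m (t (w) (w)))) (t (w) (t (t (w) (r (s) (s))) (r (s) (s)))))  →  (t (r (m (w)) (m (w))) (t (w) (t (t (w) (r (s) (s))) (r (s) (s)))))
3. (t (r (m (w)) (m (w))) (t (w) (t (t (w) (r (s) (s))) (r (s) (s)))))  →  (t (r (m (w)) (m (w))) (t (t (w) (r (s) (s))) (r (s) (s))))
4. (t (r (m (w)) (m (w))) (t (t (w) (r (s) (s))) (r (s) (s))))  →  (t (r (m (w)) (m (w))) (t (r (s) (s)) (r (s) (s))))

normal form = (t (r (m (w)) (m (w))) (t (r (s) (s)) (r (s) (s))))


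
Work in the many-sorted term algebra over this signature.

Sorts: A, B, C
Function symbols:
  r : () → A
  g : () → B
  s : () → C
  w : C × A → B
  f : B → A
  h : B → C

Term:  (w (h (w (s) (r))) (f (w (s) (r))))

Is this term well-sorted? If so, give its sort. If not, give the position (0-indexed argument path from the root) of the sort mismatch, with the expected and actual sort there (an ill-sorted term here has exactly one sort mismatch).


      (s) : C
      (r) : A
    (w (s) (r)) : B
  (h (w (s) (r))) : C
      (s) : C
      (r) : A
    (w (s) (r)) : B
  (f (w (s) (r))) : A
(w (h (w (s) (r))) (f (w (s) (r)))) : B

well-sorted; sort = B


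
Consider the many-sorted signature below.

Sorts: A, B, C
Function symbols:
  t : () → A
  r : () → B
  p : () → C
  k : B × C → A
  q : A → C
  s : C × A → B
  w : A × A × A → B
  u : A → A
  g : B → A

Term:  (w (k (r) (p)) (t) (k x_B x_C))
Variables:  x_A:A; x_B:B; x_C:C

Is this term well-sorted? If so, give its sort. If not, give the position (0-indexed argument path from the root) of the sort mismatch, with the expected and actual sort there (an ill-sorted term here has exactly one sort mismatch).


    (r) : B
    (p) : C
  (k (r) (p)) : A
  (t) : A
    x_B : B
    x_C : C
  (k x_B x_C) : A
(w (k (r) (p)) (t) (k x_B x_C)) : B

well-sorted; sort = B


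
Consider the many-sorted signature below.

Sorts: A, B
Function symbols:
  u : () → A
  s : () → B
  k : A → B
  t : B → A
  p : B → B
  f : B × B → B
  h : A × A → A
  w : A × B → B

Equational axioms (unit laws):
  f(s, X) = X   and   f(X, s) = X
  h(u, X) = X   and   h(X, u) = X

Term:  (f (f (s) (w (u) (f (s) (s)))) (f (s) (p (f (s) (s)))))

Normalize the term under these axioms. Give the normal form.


normal form = (f (w (u) (s)) (p (s)))

1. (f (f (s) (w (u) (f (s) (s)))) (f (s) (p (f (s) (s)))))  →  (f (w (u) (f (s) (s))) (f (s) (p (f (s) (s)))))
2. (f (w (u) (f (s) (s))) (f (s) (p (f (s) (s)))))  →  (f (w (u) (s)) (f (s) (p (f (s) (s)))))
3. (f (w (u) (s)) (f (s) (p (f (s) (s)))))  →  (f (w (u) (s)) (p (f (s) (s))))
4. (f (w (u) (s)) (p (f (s) (s))))  →  (f (w (u) (s)) (p (s)))


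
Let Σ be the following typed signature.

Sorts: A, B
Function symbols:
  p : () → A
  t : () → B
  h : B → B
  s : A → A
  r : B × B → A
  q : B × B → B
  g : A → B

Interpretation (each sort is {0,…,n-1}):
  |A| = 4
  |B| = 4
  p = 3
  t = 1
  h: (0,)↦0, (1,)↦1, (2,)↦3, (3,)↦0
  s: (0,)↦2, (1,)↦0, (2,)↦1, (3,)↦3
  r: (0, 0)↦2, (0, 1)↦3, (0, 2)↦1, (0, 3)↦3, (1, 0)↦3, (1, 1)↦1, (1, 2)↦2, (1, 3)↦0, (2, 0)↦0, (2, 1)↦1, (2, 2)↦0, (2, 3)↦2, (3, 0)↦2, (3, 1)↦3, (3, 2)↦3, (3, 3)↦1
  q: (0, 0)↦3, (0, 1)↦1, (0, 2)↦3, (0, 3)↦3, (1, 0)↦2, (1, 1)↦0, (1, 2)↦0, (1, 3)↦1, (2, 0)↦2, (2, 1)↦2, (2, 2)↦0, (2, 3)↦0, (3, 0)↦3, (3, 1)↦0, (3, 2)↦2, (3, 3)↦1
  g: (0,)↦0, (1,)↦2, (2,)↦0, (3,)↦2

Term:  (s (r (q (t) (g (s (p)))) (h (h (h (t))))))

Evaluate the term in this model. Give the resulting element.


  t = 1
  p = 3
  (s (p)) = s(3,) = 3
  (g (s (p))) = g(3,) = 2
  (q (t) (g (s (p)))) = q(1, 2) = 0
  t = 1
  (h (t)) = h(1,) = 1
  (h (h (t))) = h(1,) = 1
  (h (h (h (t)))) = h(1,) = 1
  (r (q (t) (g (s (p)))) (h (h (h (t))))) = r(0, 1) = 3
  (s (r (q (t) (g (s (p)))) (h (h (h (t)))))) = s(3,) = 3

value = 3
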